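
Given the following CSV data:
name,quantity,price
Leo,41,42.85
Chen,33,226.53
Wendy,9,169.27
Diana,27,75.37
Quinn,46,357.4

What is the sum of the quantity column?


Values in 'quantity' column:
  Row 1: 41
  Row 2: 33
  Row 3: 9
  Row 4: 27
  Row 5: 46
Sum = 41 + 33 + 9 + 27 + 46 = 156

ANSWER: 156


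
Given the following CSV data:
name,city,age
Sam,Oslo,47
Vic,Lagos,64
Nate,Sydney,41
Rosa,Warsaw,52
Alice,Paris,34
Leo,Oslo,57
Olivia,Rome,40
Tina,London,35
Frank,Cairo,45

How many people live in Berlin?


Scanning city column for 'Berlin':
Total matches: 0

ANSWER: 0


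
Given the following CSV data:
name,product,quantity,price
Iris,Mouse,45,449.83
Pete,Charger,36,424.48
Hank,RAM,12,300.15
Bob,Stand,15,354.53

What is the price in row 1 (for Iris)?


Row 1: Iris
Column 'price' = 449.83

ANSWER: 449.83


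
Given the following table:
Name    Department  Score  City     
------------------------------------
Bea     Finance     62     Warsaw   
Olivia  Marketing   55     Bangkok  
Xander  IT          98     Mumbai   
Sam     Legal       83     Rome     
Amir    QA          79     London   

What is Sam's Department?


Row 4: Sam
Department = Legal

ANSWER: Legal


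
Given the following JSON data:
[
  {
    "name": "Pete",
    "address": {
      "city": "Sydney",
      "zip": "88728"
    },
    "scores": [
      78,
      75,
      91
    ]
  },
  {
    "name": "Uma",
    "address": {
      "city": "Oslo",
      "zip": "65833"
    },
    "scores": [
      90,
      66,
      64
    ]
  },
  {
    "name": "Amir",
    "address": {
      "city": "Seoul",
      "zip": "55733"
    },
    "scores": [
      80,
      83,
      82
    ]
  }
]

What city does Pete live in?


Path: records[0].address.city
Value: Sydney

ANSWER: Sydney


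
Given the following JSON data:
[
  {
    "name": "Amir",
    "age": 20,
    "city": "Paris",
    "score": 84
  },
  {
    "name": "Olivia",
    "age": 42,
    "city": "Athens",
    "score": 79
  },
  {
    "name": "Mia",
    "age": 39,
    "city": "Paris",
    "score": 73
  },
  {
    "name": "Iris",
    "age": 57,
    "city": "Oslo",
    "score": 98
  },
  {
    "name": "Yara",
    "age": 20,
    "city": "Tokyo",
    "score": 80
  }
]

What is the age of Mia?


Looking up record where name = Mia
Record index: 2
Field 'age' = 39

ANSWER: 39


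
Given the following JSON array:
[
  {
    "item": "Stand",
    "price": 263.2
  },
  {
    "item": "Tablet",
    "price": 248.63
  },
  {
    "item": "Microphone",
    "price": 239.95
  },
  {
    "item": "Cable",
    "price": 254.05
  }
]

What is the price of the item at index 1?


Array index 1 -> Tablet
price = 248.63

ANSWER: 248.63


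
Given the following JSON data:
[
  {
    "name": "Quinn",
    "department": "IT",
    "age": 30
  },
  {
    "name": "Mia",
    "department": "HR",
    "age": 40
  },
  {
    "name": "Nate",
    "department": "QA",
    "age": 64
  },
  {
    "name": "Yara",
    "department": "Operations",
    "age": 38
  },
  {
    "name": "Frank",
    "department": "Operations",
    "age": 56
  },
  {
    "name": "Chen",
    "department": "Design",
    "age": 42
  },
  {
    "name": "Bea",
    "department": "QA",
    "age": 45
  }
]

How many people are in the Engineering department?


Scanning records for department = Engineering
  No matches found
Count: 0

ANSWER: 0


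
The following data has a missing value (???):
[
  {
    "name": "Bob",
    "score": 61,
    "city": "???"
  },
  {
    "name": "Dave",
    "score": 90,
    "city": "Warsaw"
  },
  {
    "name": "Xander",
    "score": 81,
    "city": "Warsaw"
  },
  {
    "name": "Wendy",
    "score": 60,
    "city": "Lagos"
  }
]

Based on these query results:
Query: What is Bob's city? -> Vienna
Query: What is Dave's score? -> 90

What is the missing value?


The missing value is Bob's city
From query: Bob's city = Vienna

ANSWER: Vienna


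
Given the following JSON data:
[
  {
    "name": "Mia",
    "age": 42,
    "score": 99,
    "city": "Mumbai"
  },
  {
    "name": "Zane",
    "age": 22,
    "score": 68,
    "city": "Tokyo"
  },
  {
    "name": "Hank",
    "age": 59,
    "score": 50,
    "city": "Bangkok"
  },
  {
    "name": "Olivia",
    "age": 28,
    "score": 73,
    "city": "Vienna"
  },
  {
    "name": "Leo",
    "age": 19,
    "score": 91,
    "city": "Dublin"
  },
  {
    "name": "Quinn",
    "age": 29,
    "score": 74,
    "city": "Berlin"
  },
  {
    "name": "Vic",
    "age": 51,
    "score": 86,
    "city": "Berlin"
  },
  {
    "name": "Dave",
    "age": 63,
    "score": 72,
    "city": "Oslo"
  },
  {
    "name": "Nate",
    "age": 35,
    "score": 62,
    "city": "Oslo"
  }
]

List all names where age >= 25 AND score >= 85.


Checking both conditions:
  Mia (age=42, score=99) -> YES
  Zane (age=22, score=68) -> no
  Hank (age=59, score=50) -> no
  Olivia (age=28, score=73) -> no
  Leo (age=19, score=91) -> no
  Quinn (age=29, score=74) -> no
  Vic (age=51, score=86) -> YES
  Dave (age=63, score=72) -> no
  Nate (age=35, score=62) -> no


ANSWER: Mia, Vic


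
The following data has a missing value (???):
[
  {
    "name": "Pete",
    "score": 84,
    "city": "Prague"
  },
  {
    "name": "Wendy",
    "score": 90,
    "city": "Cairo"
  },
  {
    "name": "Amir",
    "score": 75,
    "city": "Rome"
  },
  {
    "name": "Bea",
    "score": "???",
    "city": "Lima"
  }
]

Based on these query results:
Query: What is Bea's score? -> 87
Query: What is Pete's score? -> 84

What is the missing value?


The missing value is Bea's score
From query: Bea's score = 87

ANSWER: 87


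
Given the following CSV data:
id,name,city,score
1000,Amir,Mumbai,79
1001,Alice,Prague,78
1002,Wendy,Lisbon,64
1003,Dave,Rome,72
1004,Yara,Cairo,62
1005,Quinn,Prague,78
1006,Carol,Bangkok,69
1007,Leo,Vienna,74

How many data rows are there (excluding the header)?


Counting rows (excluding header):
Header: id,name,city,score
Data rows: 8

ANSWER: 8


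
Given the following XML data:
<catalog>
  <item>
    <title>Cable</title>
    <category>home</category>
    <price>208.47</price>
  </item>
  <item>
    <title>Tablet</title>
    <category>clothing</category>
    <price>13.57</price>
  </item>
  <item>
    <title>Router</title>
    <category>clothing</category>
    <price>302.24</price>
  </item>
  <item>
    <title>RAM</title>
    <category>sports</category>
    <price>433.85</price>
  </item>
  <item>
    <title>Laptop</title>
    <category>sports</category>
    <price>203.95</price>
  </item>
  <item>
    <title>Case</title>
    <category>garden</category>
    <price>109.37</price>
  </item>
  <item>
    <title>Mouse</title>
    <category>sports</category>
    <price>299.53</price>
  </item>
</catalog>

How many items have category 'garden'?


Scanning <item> elements for <category>garden</category>:
  Item 6: Case -> MATCH
Count: 1

ANSWER: 1


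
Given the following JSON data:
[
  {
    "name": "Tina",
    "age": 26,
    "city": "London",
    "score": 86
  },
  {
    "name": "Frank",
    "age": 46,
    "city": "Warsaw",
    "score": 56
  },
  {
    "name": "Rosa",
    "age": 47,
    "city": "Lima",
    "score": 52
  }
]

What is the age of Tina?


Looking up record where name = Tina
Record index: 0
Field 'age' = 26

ANSWER: 26


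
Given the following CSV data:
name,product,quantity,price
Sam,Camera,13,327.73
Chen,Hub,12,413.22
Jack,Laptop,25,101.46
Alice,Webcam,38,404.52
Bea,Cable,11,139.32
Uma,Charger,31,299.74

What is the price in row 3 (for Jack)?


Row 3: Jack
Column 'price' = 101.46

ANSWER: 101.46


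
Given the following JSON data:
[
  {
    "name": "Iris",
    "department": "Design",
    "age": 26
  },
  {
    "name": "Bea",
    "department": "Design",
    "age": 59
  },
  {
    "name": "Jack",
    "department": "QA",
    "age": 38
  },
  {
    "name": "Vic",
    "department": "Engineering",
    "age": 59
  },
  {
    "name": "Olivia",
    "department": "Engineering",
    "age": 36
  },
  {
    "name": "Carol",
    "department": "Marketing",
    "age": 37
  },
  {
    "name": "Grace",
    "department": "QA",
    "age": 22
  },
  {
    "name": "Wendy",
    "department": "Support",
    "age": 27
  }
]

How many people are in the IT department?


Scanning records for department = IT
  No matches found
Count: 0

ANSWER: 0


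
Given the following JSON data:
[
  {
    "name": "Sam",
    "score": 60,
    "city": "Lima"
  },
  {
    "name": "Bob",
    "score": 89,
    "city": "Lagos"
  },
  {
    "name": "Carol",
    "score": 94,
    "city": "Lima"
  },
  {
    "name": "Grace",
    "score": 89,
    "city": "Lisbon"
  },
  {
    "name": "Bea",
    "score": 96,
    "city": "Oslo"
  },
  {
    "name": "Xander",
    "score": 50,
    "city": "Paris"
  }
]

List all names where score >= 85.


Filtering records where score >= 85:
  Sam (score=60) -> no
  Bob (score=89) -> YES
  Carol (score=94) -> YES
  Grace (score=89) -> YES
  Bea (score=96) -> YES
  Xander (score=50) -> no


ANSWER: Bob, Carol, Grace, Bea


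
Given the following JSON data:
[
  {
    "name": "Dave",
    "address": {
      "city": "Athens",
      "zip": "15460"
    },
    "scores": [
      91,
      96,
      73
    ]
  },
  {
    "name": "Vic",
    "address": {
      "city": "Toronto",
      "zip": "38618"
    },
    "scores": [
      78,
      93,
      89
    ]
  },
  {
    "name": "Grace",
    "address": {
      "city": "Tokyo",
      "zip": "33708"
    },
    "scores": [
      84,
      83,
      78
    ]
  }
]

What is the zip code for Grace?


Path: records[2].address.zip
Value: 33708

ANSWER: 33708


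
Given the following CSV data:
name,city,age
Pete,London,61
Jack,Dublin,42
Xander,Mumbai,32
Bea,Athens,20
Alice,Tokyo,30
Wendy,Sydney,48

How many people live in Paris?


Scanning city column for 'Paris':
Total matches: 0

ANSWER: 0


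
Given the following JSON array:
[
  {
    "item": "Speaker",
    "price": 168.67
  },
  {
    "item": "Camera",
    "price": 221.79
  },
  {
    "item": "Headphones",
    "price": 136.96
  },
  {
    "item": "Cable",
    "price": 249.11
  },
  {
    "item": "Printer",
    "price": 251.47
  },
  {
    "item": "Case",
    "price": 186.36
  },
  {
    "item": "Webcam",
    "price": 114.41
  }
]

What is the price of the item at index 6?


Array index 6 -> Webcam
price = 114.41

ANSWER: 114.41


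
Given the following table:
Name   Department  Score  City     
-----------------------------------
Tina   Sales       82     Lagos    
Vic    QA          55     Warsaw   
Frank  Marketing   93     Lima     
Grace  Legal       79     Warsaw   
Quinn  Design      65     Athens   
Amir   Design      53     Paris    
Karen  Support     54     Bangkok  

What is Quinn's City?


Row 5: Quinn
City = Athens

ANSWER: Athens


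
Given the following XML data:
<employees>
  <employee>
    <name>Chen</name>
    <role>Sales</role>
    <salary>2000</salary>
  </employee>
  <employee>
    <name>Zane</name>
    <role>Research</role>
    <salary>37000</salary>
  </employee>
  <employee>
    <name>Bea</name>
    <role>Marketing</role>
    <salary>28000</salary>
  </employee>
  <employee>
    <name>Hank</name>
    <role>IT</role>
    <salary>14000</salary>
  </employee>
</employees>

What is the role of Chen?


Searching for <employee> with <name>Chen</name>
Found at position 1
<role>Sales</role>

ANSWER: Sales


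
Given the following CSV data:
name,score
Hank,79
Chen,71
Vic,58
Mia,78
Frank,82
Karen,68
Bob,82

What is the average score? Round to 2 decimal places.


Scores: 79, 71, 58, 78, 82, 68, 82
Sum = 518
Count = 7
Average = 518 / 7 = 74.00

ANSWER: 74.00


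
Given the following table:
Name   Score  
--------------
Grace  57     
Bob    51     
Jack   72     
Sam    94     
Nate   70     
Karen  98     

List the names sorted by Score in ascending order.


Sorting by Score (ascending):
  Bob: 51
  Grace: 57
  Nate: 70
  Jack: 72
  Sam: 94
  Karen: 98


ANSWER: Bob, Grace, Nate, Jack, Sam, Karen


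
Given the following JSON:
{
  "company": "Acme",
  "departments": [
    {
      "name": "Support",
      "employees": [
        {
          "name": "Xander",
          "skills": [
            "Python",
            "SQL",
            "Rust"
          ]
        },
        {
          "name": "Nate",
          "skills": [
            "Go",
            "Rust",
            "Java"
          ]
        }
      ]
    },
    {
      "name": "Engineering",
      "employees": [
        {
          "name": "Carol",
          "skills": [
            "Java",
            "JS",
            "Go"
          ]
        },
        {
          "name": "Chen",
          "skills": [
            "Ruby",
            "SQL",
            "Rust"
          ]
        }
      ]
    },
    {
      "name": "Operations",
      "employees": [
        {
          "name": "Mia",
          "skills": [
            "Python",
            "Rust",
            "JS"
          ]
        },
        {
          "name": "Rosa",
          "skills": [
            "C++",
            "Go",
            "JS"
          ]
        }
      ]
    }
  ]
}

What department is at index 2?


Path: departments[2].name
Value: Operations

ANSWER: Operations


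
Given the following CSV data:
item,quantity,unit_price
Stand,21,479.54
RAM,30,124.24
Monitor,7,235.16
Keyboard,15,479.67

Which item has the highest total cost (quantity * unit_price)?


Computing row totals:
  Stand: 10070.34
  RAM: 3727.2
  Monitor: 1646.12
  Keyboard: 7195.05
Maximum: Stand (10070.34)

ANSWER: Stand


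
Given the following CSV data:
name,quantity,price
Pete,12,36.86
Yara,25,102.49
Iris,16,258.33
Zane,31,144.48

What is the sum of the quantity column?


Values in 'quantity' column:
  Row 1: 12
  Row 2: 25
  Row 3: 16
  Row 4: 31
Sum = 12 + 25 + 16 + 31 = 84

ANSWER: 84


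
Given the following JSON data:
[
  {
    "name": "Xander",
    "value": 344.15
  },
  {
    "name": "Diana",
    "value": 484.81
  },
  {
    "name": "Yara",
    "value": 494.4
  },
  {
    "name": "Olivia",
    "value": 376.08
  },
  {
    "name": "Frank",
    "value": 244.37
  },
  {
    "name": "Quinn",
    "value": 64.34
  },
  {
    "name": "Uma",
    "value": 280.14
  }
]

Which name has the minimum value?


Comparing values:
  Xander: 344.15
  Diana: 484.81
  Yara: 494.4
  Olivia: 376.08
  Frank: 244.37
  Quinn: 64.34
  Uma: 280.14
Minimum: Quinn (64.34)

ANSWER: Quinn


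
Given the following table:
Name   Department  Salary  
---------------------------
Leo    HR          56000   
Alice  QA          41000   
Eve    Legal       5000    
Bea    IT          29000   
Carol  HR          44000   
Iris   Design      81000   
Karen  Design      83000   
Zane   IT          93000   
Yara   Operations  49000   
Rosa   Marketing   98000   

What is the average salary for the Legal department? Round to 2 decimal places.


Legal department members:
  Eve: 5000
Sum = 5000
Count = 1
Average = 5000 / 1 = 5000.00

ANSWER: 5000.00


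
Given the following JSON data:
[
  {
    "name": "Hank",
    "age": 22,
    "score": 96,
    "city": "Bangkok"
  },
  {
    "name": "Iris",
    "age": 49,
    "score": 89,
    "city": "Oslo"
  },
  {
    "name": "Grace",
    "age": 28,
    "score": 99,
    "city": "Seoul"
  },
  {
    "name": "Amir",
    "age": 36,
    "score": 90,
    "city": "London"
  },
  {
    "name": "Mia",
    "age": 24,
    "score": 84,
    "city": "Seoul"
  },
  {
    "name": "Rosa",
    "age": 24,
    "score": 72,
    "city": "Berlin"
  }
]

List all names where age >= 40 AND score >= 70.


Checking both conditions:
  Hank (age=22, score=96) -> no
  Iris (age=49, score=89) -> YES
  Grace (age=28, score=99) -> no
  Amir (age=36, score=90) -> no
  Mia (age=24, score=84) -> no
  Rosa (age=24, score=72) -> no


ANSWER: Iris


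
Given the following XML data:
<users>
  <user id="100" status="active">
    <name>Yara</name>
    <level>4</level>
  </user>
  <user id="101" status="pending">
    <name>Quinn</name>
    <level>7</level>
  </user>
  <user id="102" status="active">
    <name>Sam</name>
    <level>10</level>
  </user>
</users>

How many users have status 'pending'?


Counting users with status='pending':
  Quinn (id=101) -> MATCH
Count: 1

ANSWER: 1


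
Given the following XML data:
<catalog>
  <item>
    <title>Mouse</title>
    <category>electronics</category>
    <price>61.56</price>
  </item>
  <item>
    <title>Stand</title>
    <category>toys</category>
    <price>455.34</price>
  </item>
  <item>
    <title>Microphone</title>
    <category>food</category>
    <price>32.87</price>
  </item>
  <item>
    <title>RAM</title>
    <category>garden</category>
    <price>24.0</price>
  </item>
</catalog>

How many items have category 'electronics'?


Scanning <item> elements for <category>electronics</category>:
  Item 1: Mouse -> MATCH
Count: 1

ANSWER: 1


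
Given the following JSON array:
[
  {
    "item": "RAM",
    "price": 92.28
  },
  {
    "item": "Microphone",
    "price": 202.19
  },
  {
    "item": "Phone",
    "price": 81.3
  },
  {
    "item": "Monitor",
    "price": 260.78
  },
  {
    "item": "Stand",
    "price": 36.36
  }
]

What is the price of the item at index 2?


Array index 2 -> Phone
price = 81.3

ANSWER: 81.3


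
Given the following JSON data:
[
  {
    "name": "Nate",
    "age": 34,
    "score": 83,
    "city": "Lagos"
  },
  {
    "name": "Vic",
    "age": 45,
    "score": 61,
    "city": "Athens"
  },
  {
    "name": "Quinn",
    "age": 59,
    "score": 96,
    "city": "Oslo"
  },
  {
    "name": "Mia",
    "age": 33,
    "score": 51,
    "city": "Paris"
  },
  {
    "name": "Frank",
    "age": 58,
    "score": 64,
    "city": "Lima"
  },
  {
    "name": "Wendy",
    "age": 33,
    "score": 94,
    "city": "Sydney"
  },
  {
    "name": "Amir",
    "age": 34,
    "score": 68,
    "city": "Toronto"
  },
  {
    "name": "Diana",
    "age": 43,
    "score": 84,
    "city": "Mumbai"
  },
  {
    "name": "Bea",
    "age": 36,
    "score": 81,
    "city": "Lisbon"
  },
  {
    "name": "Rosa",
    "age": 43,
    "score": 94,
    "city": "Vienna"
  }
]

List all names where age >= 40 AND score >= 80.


Checking both conditions:
  Nate (age=34, score=83) -> no
  Vic (age=45, score=61) -> no
  Quinn (age=59, score=96) -> YES
  Mia (age=33, score=51) -> no
  Frank (age=58, score=64) -> no
  Wendy (age=33, score=94) -> no
  Amir (age=34, score=68) -> no
  Diana (age=43, score=84) -> YES
  Bea (age=36, score=81) -> no
  Rosa (age=43, score=94) -> YES


ANSWER: Quinn, Diana, Rosa


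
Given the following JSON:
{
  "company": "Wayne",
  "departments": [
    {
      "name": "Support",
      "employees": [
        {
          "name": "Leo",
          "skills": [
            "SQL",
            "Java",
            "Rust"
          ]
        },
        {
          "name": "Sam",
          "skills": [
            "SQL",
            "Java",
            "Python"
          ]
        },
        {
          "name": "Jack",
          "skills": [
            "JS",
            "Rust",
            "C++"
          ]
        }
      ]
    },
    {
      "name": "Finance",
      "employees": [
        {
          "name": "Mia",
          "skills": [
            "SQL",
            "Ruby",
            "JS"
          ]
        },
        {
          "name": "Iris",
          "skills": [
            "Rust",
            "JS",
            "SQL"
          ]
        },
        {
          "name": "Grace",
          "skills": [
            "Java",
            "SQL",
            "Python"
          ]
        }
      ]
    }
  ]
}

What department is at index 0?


Path: departments[0].name
Value: Support

ANSWER: Support


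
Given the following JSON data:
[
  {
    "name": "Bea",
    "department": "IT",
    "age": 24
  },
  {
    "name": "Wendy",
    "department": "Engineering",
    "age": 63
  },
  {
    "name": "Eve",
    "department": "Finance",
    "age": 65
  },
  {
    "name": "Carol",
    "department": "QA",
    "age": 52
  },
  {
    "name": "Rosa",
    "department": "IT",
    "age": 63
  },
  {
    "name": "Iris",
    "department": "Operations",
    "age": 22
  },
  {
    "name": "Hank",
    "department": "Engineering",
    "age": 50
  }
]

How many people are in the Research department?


Scanning records for department = Research
  No matches found
Count: 0

ANSWER: 0


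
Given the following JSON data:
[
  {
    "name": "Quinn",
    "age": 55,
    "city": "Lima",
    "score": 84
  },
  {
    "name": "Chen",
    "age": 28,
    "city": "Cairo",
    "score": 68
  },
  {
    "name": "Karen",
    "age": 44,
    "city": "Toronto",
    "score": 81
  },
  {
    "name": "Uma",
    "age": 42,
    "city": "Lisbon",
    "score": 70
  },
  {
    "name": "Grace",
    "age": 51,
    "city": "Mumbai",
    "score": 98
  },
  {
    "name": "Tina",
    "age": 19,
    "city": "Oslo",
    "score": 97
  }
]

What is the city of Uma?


Looking up record where name = Uma
Record index: 3
Field 'city' = Lisbon

ANSWER: Lisbon


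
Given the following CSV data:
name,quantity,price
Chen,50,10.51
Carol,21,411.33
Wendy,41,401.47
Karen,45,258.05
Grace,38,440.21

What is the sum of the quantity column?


Values in 'quantity' column:
  Row 1: 50
  Row 2: 21
  Row 3: 41
  Row 4: 45
  Row 5: 38
Sum = 50 + 21 + 41 + 45 + 38 = 195

ANSWER: 195


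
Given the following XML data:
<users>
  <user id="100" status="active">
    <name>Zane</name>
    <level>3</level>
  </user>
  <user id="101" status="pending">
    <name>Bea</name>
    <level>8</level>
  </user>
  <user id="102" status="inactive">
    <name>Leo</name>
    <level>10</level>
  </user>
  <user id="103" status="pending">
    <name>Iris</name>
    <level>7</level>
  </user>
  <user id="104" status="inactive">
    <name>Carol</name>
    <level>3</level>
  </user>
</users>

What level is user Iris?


Finding user: Iris
<level>7</level>

ANSWER: 7


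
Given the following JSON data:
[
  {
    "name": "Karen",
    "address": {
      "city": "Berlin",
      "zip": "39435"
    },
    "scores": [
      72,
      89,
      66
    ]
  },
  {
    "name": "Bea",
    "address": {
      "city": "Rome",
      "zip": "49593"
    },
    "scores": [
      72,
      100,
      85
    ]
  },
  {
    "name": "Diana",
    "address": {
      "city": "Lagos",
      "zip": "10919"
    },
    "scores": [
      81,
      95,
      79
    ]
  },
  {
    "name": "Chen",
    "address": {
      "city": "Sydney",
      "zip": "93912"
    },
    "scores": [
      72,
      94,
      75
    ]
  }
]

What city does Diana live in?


Path: records[2].address.city
Value: Lagos

ANSWER: Lagos


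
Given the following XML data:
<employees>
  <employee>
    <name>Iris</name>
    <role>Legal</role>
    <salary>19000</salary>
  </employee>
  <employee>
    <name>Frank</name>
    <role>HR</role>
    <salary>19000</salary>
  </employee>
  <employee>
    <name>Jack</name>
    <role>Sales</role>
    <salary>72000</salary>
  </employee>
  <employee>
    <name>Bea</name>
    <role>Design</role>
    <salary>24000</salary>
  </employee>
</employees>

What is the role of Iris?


Searching for <employee> with <name>Iris</name>
Found at position 1
<role>Legal</role>

ANSWER: Legal


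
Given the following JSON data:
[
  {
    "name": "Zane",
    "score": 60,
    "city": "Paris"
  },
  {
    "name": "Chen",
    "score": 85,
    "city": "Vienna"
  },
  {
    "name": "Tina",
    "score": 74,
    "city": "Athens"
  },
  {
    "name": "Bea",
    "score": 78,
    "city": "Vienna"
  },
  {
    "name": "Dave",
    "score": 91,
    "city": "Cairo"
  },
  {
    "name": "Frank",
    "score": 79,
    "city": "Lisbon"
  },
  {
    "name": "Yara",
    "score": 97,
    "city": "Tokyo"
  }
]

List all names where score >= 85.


Filtering records where score >= 85:
  Zane (score=60) -> no
  Chen (score=85) -> YES
  Tina (score=74) -> no
  Bea (score=78) -> no
  Dave (score=91) -> YES
  Frank (score=79) -> no
  Yara (score=97) -> YES


ANSWER: Chen, Dave, Yara


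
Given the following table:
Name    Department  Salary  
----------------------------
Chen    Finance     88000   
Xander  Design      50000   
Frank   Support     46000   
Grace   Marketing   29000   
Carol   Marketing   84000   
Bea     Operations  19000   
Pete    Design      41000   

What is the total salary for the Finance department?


Finance department members:
  Chen: 88000
Total = 88000 = 88000

ANSWER: 88000


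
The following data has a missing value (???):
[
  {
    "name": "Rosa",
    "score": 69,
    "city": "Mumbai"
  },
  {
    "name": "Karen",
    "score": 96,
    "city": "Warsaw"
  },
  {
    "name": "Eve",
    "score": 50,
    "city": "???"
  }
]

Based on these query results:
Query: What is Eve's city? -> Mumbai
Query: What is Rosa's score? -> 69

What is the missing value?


The missing value is Eve's city
From query: Eve's city = Mumbai

ANSWER: Mumbai


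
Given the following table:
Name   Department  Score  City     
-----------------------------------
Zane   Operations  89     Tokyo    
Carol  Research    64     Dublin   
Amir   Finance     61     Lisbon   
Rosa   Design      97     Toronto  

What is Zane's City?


Row 1: Zane
City = Tokyo

ANSWER: Tokyo


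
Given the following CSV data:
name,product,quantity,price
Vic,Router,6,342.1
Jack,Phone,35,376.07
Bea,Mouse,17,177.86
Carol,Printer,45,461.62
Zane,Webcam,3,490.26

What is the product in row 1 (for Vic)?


Row 1: Vic
Column 'product' = Router

ANSWER: Router


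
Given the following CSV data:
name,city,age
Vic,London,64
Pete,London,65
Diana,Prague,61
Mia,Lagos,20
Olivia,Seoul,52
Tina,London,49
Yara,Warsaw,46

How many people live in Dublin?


Scanning city column for 'Dublin':
Total matches: 0

ANSWER: 0


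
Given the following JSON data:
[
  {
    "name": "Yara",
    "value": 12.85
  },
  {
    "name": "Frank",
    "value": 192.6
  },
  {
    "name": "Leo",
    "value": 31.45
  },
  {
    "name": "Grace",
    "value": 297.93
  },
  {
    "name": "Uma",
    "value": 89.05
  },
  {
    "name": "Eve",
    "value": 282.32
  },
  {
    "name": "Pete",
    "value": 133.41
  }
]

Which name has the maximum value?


Comparing values:
  Yara: 12.85
  Frank: 192.6
  Leo: 31.45
  Grace: 297.93
  Uma: 89.05
  Eve: 282.32
  Pete: 133.41
Maximum: Grace (297.93)

ANSWER: Grace


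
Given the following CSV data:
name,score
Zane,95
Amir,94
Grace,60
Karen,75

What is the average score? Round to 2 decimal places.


Scores: 95, 94, 60, 75
Sum = 324
Count = 4
Average = 324 / 4 = 81.00

ANSWER: 81.00


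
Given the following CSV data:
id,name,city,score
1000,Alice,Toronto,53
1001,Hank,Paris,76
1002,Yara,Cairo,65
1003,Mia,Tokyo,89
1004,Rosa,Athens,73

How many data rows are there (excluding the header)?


Counting rows (excluding header):
Header: id,name,city,score
Data rows: 5

ANSWER: 5


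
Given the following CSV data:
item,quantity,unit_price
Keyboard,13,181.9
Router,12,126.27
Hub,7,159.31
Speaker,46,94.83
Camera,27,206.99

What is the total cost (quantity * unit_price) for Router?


Row: Router
quantity = 12
unit_price = 126.27
total = 12 * 126.27 = 1515.24

ANSWER: 1515.24


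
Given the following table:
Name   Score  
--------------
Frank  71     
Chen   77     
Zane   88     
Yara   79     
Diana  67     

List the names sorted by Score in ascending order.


Sorting by Score (ascending):
  Diana: 67
  Frank: 71
  Chen: 77
  Yara: 79
  Zane: 88


ANSWER: Diana, Frank, Chen, Yara, Zane


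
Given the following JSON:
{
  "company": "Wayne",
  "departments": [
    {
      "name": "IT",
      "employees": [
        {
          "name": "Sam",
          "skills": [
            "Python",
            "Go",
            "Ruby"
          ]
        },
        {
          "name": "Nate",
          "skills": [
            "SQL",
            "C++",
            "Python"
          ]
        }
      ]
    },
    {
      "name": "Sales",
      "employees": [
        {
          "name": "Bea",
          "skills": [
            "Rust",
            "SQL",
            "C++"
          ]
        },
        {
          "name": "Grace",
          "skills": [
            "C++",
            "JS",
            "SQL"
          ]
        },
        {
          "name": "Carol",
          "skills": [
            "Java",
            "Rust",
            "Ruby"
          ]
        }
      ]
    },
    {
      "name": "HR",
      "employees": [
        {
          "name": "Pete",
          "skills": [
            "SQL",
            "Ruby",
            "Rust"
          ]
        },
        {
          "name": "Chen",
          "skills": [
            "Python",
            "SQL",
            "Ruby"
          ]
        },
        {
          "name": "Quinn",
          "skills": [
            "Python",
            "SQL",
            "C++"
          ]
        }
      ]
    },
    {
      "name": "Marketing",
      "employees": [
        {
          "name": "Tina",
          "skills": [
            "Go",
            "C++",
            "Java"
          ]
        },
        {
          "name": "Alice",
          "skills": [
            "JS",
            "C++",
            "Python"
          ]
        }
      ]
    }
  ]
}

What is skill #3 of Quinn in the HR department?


Path: departments[2].employees[2].skills[2]
Value: C++

ANSWER: C++


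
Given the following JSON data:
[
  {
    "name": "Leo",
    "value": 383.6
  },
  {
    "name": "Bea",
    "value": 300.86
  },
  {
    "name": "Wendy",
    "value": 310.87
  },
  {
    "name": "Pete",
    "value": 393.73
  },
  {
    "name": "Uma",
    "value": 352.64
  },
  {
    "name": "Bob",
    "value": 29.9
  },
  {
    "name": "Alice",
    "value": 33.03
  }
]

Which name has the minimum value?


Comparing values:
  Leo: 383.6
  Bea: 300.86
  Wendy: 310.87
  Pete: 393.73
  Uma: 352.64
  Bob: 29.9
  Alice: 33.03
Minimum: Bob (29.9)

ANSWER: Bob


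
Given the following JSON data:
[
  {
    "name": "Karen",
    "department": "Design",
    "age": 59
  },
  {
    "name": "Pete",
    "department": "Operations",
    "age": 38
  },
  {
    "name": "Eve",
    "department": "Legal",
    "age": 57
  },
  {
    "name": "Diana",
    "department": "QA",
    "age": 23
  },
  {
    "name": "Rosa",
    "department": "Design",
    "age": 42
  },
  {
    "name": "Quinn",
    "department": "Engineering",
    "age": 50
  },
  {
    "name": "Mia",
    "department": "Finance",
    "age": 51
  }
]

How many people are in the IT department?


Scanning records for department = IT
  No matches found
Count: 0

ANSWER: 0


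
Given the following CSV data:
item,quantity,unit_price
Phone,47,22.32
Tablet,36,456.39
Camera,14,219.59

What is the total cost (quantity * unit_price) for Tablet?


Row: Tablet
quantity = 36
unit_price = 456.39
total = 36 * 456.39 = 16430.04

ANSWER: 16430.04


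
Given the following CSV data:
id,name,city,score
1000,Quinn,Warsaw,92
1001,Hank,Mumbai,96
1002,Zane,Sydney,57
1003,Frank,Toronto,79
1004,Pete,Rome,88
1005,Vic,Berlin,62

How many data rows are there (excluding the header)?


Counting rows (excluding header):
Header: id,name,city,score
Data rows: 6

ANSWER: 6


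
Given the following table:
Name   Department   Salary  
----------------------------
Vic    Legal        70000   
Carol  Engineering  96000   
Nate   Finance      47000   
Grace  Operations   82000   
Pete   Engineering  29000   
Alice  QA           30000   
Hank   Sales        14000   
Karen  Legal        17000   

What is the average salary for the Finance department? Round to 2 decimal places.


Finance department members:
  Nate: 47000
Sum = 47000
Count = 1
Average = 47000 / 1 = 47000.00

ANSWER: 47000.00


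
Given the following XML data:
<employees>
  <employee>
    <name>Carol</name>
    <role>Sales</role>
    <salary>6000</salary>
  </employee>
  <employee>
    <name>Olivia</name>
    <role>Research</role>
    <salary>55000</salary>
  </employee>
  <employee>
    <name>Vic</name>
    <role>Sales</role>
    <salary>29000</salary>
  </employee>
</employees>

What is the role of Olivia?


Searching for <employee> with <name>Olivia</name>
Found at position 2
<role>Research</role>

ANSWER: Research


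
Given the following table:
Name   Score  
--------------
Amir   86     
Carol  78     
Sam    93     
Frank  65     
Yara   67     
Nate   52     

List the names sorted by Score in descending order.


Sorting by Score (descending):
  Sam: 93
  Amir: 86
  Carol: 78
  Yara: 67
  Frank: 65
  Nate: 52


ANSWER: Sam, Amir, Carol, Yara, Frank, Nate


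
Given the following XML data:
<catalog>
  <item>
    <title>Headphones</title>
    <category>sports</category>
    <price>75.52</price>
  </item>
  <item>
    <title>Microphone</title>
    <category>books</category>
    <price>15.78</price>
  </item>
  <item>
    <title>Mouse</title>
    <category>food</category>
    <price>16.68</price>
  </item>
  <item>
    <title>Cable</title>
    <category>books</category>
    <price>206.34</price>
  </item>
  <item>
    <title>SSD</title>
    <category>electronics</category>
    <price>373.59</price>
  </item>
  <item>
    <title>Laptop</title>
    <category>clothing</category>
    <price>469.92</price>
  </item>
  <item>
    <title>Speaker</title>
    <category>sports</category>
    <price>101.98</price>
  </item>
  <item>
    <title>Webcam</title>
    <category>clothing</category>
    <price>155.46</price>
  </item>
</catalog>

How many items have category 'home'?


Scanning <item> elements for <category>home</category>:
Count: 0

ANSWER: 0


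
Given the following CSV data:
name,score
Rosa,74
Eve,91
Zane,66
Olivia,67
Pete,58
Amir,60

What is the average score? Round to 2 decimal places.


Scores: 74, 91, 66, 67, 58, 60
Sum = 416
Count = 6
Average = 416 / 6 = 69.33

ANSWER: 69.33


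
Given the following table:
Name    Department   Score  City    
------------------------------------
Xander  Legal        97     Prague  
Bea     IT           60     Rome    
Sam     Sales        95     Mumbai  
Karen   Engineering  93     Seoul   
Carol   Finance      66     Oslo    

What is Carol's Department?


Row 5: Carol
Department = Finance

ANSWER: Finance


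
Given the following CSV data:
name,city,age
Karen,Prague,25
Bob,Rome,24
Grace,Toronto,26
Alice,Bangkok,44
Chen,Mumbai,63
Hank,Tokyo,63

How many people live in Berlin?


Scanning city column for 'Berlin':
Total matches: 0

ANSWER: 0


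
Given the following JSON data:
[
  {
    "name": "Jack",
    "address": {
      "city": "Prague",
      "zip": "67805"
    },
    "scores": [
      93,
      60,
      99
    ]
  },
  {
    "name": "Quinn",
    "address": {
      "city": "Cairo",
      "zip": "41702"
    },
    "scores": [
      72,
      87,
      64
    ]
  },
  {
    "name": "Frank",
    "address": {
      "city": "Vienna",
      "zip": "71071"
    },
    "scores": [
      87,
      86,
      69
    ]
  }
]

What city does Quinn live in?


Path: records[1].address.city
Value: Cairo

ANSWER: Cairo


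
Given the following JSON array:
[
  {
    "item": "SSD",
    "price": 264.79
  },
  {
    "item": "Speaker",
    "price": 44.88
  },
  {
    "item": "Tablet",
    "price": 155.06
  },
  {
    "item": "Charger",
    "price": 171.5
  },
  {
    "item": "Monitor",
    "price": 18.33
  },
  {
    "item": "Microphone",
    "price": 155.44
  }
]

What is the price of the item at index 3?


Array index 3 -> Charger
price = 171.5

ANSWER: 171.5


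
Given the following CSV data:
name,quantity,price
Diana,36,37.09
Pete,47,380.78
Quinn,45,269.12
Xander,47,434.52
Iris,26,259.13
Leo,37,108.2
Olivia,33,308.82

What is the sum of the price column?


Values in 'price' column:
  Row 1: 37.09
  Row 2: 380.78
  Row 3: 269.12
  Row 4: 434.52
  Row 5: 259.13
  Row 6: 108.2
  Row 7: 308.82
Sum = 37.09 + 380.78 + 269.12 + 434.52 + 259.13 + 108.2 + 308.82 = 1797.66

ANSWER: 1797.66


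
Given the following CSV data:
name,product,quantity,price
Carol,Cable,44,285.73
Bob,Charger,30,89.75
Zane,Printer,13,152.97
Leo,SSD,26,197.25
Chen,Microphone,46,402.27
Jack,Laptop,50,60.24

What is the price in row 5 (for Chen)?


Row 5: Chen
Column 'price' = 402.27

ANSWER: 402.27


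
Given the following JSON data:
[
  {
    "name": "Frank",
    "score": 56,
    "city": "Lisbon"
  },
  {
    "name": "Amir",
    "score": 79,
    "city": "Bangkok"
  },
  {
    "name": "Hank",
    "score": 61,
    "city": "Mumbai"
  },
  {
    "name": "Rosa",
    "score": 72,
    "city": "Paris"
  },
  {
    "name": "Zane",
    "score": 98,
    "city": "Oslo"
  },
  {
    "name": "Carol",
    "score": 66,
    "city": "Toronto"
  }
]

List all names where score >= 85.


Filtering records where score >= 85:
  Frank (score=56) -> no
  Amir (score=79) -> no
  Hank (score=61) -> no
  Rosa (score=72) -> no
  Zane (score=98) -> YES
  Carol (score=66) -> no


ANSWER: Zane


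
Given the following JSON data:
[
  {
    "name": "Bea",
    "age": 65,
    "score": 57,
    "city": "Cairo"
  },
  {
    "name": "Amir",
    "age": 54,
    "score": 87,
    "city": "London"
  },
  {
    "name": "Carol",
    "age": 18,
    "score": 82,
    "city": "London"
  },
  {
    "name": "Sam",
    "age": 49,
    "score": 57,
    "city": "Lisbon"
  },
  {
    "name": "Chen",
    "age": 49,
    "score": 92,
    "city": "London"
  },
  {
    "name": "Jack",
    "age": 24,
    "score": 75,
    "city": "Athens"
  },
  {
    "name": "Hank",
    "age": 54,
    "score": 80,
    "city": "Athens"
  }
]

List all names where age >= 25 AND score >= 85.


Checking both conditions:
  Bea (age=65, score=57) -> no
  Amir (age=54, score=87) -> YES
  Carol (age=18, score=82) -> no
  Sam (age=49, score=57) -> no
  Chen (age=49, score=92) -> YES
  Jack (age=24, score=75) -> no
  Hank (age=54, score=80) -> no


ANSWER: Amir, Chen


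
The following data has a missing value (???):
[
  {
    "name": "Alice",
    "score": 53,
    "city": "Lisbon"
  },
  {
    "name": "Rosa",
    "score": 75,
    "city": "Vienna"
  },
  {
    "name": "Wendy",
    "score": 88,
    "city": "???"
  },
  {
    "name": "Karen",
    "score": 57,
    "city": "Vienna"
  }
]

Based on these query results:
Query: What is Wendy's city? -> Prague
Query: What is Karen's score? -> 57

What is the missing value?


The missing value is Wendy's city
From query: Wendy's city = Prague

ANSWER: Prague


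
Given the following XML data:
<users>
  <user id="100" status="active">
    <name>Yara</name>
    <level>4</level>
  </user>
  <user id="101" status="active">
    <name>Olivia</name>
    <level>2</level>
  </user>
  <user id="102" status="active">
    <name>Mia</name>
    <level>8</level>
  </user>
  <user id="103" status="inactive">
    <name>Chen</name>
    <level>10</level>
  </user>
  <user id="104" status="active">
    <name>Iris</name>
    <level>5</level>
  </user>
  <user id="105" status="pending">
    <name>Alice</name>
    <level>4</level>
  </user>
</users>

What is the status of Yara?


Finding user with name = Yara
user id="100" status="active"

ANSWER: active


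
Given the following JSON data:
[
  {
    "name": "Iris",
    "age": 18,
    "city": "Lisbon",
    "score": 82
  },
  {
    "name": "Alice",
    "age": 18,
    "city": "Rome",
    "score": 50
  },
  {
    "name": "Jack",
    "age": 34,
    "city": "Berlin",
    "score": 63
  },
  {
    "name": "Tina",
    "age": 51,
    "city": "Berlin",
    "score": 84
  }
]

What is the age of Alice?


Looking up record where name = Alice
Record index: 1
Field 'age' = 18

ANSWER: 18


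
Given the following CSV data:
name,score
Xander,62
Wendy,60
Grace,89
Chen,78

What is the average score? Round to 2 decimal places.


Scores: 62, 60, 89, 78
Sum = 289
Count = 4
Average = 289 / 4 = 72.25

ANSWER: 72.25


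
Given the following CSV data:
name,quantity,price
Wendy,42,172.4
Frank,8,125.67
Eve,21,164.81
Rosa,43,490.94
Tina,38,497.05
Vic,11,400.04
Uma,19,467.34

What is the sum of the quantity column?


Values in 'quantity' column:
  Row 1: 42
  Row 2: 8
  Row 3: 21
  Row 4: 43
  Row 5: 38
  Row 6: 11
  Row 7: 19
Sum = 42 + 8 + 21 + 43 + 38 + 11 + 19 = 182

ANSWER: 182


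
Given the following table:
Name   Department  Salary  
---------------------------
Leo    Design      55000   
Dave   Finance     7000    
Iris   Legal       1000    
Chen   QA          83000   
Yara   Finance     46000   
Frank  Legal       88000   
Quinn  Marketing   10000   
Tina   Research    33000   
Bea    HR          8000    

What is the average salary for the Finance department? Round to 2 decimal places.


Finance department members:
  Dave: 7000
  Yara: 46000
Sum = 53000
Count = 2
Average = 53000 / 2 = 26500.00

ANSWER: 26500.00
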